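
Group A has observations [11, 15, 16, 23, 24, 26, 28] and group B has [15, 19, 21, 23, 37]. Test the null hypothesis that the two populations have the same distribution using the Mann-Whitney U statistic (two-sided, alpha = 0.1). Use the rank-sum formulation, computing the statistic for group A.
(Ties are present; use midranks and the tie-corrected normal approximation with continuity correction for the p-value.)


Step 1: Combine and sort all 12 observations; assign midranks.
sorted (value, group): (11,X), (15,X), (15,Y), (16,X), (19,Y), (21,Y), (23,X), (23,Y), (24,X), (26,X), (28,X), (37,Y)
ranks: 11->1, 15->2.5, 15->2.5, 16->4, 19->5, 21->6, 23->7.5, 23->7.5, 24->9, 26->10, 28->11, 37->12
Step 2: Rank sum for X: R1 = 1 + 2.5 + 4 + 7.5 + 9 + 10 + 11 = 45.
Step 3: U_X = R1 - n1(n1+1)/2 = 45 - 7*8/2 = 45 - 28 = 17.
       U_Y = n1*n2 - U_X = 35 - 17 = 18.
Step 4: Ties are present, so use the tie-corrected normal approximation (with continuity correction) for the p-value.
Step 5: p-value = 1.000000; compare to alpha = 0.1. fail to reject H0.

U_X = 17, p = 1.000000, fail to reject H0 at alpha = 0.1.


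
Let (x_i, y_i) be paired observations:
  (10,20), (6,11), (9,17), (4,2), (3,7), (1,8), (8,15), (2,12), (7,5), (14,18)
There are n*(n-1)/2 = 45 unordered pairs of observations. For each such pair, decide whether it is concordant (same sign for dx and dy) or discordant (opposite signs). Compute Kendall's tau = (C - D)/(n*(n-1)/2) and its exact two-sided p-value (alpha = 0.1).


Step 1: Enumerate the 45 unordered pairs (i,j) with i<j and classify each by sign(x_j-x_i) * sign(y_j-y_i).
  (1,2):dx=-4,dy=-9->C; (1,3):dx=-1,dy=-3->C; (1,4):dx=-6,dy=-18->C; (1,5):dx=-7,dy=-13->C
  (1,6):dx=-9,dy=-12->C; (1,7):dx=-2,dy=-5->C; (1,8):dx=-8,dy=-8->C; (1,9):dx=-3,dy=-15->C
  (1,10):dx=+4,dy=-2->D; (2,3):dx=+3,dy=+6->C; (2,4):dx=-2,dy=-9->C; (2,5):dx=-3,dy=-4->C
  (2,6):dx=-5,dy=-3->C; (2,7):dx=+2,dy=+4->C; (2,8):dx=-4,dy=+1->D; (2,9):dx=+1,dy=-6->D
  (2,10):dx=+8,dy=+7->C; (3,4):dx=-5,dy=-15->C; (3,5):dx=-6,dy=-10->C; (3,6):dx=-8,dy=-9->C
  (3,7):dx=-1,dy=-2->C; (3,8):dx=-7,dy=-5->C; (3,9):dx=-2,dy=-12->C; (3,10):dx=+5,dy=+1->C
  (4,5):dx=-1,dy=+5->D; (4,6):dx=-3,dy=+6->D; (4,7):dx=+4,dy=+13->C; (4,8):dx=-2,dy=+10->D
  (4,9):dx=+3,dy=+3->C; (4,10):dx=+10,dy=+16->C; (5,6):dx=-2,dy=+1->D; (5,7):dx=+5,dy=+8->C
  (5,8):dx=-1,dy=+5->D; (5,9):dx=+4,dy=-2->D; (5,10):dx=+11,dy=+11->C; (6,7):dx=+7,dy=+7->C
  (6,8):dx=+1,dy=+4->C; (6,9):dx=+6,dy=-3->D; (6,10):dx=+13,dy=+10->C; (7,8):dx=-6,dy=-3->C
  (7,9):dx=-1,dy=-10->C; (7,10):dx=+6,dy=+3->C; (8,9):dx=+5,dy=-7->D; (8,10):dx=+12,dy=+6->C
  (9,10):dx=+7,dy=+13->C
Step 2: C = 34, D = 11, total pairs = 45.
Step 3: tau = (C - D)/(n(n-1)/2) = (34 - 11)/45 = 0.511111.
Step 4: Exact two-sided p-value (enumerate n! = 3628800 permutations of y under H0): p = 0.046623.
Step 5: alpha = 0.1. reject H0.

tau_b = 0.5111 (C=34, D=11), p = 0.046623, reject H0.


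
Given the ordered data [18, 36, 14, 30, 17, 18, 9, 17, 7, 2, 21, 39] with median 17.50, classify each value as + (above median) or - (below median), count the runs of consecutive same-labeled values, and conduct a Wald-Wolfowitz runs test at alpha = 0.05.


Step 1: Compute median = 17.50; label A = above, B = below.
Labels in order: AABABABBBBAA  (n_A = 6, n_B = 6)
Step 2: Count runs R = 7.
Step 3: Under H0 (random ordering), E[R] = 2*n_A*n_B/(n_A+n_B) + 1 = 2*6*6/12 + 1 = 7.0000.
        Var[R] = 2*n_A*n_B*(2*n_A*n_B - n_A - n_B) / ((n_A+n_B)^2 * (n_A+n_B-1)) = 4320/1584 = 2.7273.
        SD[R] = 1.6514.
Step 4: R = E[R], so z = 0 with no continuity correction.
Step 5: Two-sided p-value via normal approximation = 2*(1 - Phi(|z|)) = 1.000000.
Step 6: alpha = 0.05. fail to reject H0.

R = 7, z = 0.0000, p = 1.000000, fail to reject H0.


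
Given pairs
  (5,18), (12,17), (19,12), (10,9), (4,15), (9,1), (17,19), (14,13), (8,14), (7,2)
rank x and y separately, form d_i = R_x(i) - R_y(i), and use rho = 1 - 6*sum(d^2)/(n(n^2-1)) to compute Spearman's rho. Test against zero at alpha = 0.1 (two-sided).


Step 1: Rank x and y separately (midranks; no ties here).
rank(x): 5->2, 12->7, 19->10, 10->6, 4->1, 9->5, 17->9, 14->8, 8->4, 7->3
rank(y): 18->9, 17->8, 12->4, 9->3, 15->7, 1->1, 19->10, 13->5, 14->6, 2->2
Step 2: d_i = R_x(i) - R_y(i); compute d_i^2.
  (2-9)^2=49, (7-8)^2=1, (10-4)^2=36, (6-3)^2=9, (1-7)^2=36, (5-1)^2=16, (9-10)^2=1, (8-5)^2=9, (4-6)^2=4, (3-2)^2=1
sum(d^2) = 162.
Step 3: rho = 1 - 6*162 / (10*(10^2 - 1)) = 1 - 972/990 = 0.018182.
Step 4: Under H0, t = rho * sqrt((n-2)/(1-rho^2)) = 0.0514 ~ t(8).
Step 5: Two-sided p-value from the t-distribution with 8 df = 0.960240.
Step 6: alpha = 0.1. fail to reject H0.

rho = 0.0182, p = 0.960240, fail to reject H0 at alpha = 0.1.


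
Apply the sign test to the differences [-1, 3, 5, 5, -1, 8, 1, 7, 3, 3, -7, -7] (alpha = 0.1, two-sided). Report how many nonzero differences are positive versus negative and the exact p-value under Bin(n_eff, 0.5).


Step 1: Discard zero differences. Original n = 12; n_eff = number of nonzero differences = 12.
Nonzero differences (with sign): -1, +3, +5, +5, -1, +8, +1, +7, +3, +3, -7, -7
Step 2: Count signs: positive = 8, negative = 4.
Step 3: Under H0: P(positive) = 0.5, so the number of positives S ~ Bin(12, 0.5).
Step 4: Two-sided exact p-value = sum of Bin(12,0.5) probabilities at or below the observed probability = 0.387695.
Step 5: alpha = 0.1. fail to reject H0.

n_eff = 12, pos = 8, neg = 4, p = 0.387695, fail to reject H0.


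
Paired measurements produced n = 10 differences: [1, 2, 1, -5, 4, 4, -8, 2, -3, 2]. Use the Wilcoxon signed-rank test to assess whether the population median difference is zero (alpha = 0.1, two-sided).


Step 1: Drop any zero differences (none here) and take |d_i|.
|d| = [1, 2, 1, 5, 4, 4, 8, 2, 3, 2]
Step 2: Midrank |d_i| (ties get averaged ranks).
ranks: |1|->1.5, |2|->4, |1|->1.5, |5|->9, |4|->7.5, |4|->7.5, |8|->10, |2|->4, |3|->6, |2|->4
Step 3: Attach original signs; sum ranks with positive sign and with negative sign.
W+ = 1.5 + 4 + 1.5 + 7.5 + 7.5 + 4 + 4 = 30
W- = 9 + 10 + 6 = 25
(Check: W+ + W- = 55 should equal n(n+1)/2 = 55.)
Step 4: Test statistic W = min(W+, W-) = 25.
Step 5: Ties in |d|, so use the tie-corrected normal approximation.
        E[W] = n(n+1)/4 = 10*11/4 = 27.5.
        Tie groups: |d|=1 (t=2), |d|=2 (t=3), |d|=4 (t=2); sum(t^3 - t) = 36.
        Var[W] = n(n+1)(2n+1)/24 - sum(t^3-t)/48 = 2310/24 - 36/48 = 95.5.
        z = (W - E[W]) / sqrt(Var[W]) = (25 - 27.5) / 9.7724 = -0.2558.
        Two-sided p = 2*Phi(z) = 0.798088.
Step 6: alpha = 0.1. fail to reject H0.

W+ = 30, W- = 25, W = min = 25, p = 0.798088, fail to reject H0.


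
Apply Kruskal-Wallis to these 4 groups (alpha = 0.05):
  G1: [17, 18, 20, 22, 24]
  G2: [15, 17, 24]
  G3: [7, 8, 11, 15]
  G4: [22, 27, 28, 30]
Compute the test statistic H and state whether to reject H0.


Step 1: Combine all N = 16 observations and assign midranks.
sorted (value, group, rank): (7,G3,1), (8,G3,2), (11,G3,3), (15,G2,4.5), (15,G3,4.5), (17,G1,6.5), (17,G2,6.5), (18,G1,8), (20,G1,9), (22,G1,10.5), (22,G4,10.5), (24,G1,12.5), (24,G2,12.5), (27,G4,14), (28,G4,15), (30,G4,16)
Step 2: Sum ranks within each group.
R_1 = 46.5 (n_1 = 5)
R_2 = 23.5 (n_2 = 3)
R_3 = 10.5 (n_3 = 4)
R_4 = 55.5 (n_4 = 4)
Step 3: H = 12/(N(N+1)) * sum(R_i^2/n_i) - 3(N+1)
     = 12/(16*17) * (46.5^2/5 + 23.5^2/3 + 10.5^2/4 + 55.5^2/4) - 3*17
     = 0.044118 * 1414.16 - 51
     = 11.389338.
Step 4: Ties present; correction factor C = 1 - 24/(16^3 - 16) = 0.994118. Corrected H = 11.389338 / 0.994118 = 11.456731.
Step 5: Under H0, H ~ chi^2(3); p-value = 0.009496.
Step 6: alpha = 0.05. reject H0.

H = 11.4567, df = 3, p = 0.009496, reject H0.


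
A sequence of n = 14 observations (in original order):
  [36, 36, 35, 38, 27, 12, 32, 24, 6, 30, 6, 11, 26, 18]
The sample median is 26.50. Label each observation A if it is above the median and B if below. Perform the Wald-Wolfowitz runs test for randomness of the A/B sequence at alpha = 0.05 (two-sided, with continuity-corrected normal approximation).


Step 1: Compute median = 26.50; label A = above, B = below.
Labels in order: AAAAABABBABBBB  (n_A = 7, n_B = 7)
Step 2: Count runs R = 6.
Step 3: Under H0 (random ordering), E[R] = 2*n_A*n_B/(n_A+n_B) + 1 = 2*7*7/14 + 1 = 8.0000.
        Var[R] = 2*n_A*n_B*(2*n_A*n_B - n_A - n_B) / ((n_A+n_B)^2 * (n_A+n_B-1)) = 8232/2548 = 3.2308.
        SD[R] = 1.7974.
Step 4: Continuity-corrected z = (R + 0.5 - E[R]) / SD[R] = (6 + 0.5 - 8.0000) / 1.7974 = -0.8345.
Step 5: Two-sided p-value via normal approximation = 2*(1 - Phi(|z|)) = 0.403986.
Step 6: alpha = 0.05. fail to reject H0.

R = 6, z = -0.8345, p = 0.403986, fail to reject H0.


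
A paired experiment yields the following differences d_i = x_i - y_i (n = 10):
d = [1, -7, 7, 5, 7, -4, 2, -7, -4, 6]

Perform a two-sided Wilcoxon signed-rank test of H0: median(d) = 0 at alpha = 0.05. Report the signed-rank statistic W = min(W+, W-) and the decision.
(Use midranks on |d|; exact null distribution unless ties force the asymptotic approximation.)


Step 1: Drop any zero differences (none here) and take |d_i|.
|d| = [1, 7, 7, 5, 7, 4, 2, 7, 4, 6]
Step 2: Midrank |d_i| (ties get averaged ranks).
ranks: |1|->1, |7|->8.5, |7|->8.5, |5|->5, |7|->8.5, |4|->3.5, |2|->2, |7|->8.5, |4|->3.5, |6|->6
Step 3: Attach original signs; sum ranks with positive sign and with negative sign.
W+ = 1 + 8.5 + 5 + 8.5 + 2 + 6 = 31
W- = 8.5 + 3.5 + 8.5 + 3.5 = 24
(Check: W+ + W- = 55 should equal n(n+1)/2 = 55.)
Step 4: Test statistic W = min(W+, W-) = 24.
Step 5: Ties in |d|, so use the tie-corrected normal approximation.
        E[W] = n(n+1)/4 = 10*11/4 = 27.5.
        Tie groups: |d|=4 (t=2), |d|=7 (t=4); sum(t^3 - t) = 66.
        Var[W] = n(n+1)(2n+1)/24 - sum(t^3-t)/48 = 2310/24 - 66/48 = 94.875.
        z = (W - E[W]) / sqrt(Var[W]) = (24 - 27.5) / 9.7404 = -0.3593.
        Two-sided p = 2*Phi(z) = 0.719349.
Step 6: alpha = 0.05. fail to reject H0.

W+ = 31, W- = 24, W = min = 24, p = 0.719349, fail to reject H0.


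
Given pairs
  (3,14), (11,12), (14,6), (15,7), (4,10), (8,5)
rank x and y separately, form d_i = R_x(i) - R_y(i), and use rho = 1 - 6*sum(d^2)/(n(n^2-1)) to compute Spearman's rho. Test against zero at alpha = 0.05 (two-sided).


Step 1: Rank x and y separately (midranks; no ties here).
rank(x): 3->1, 11->4, 14->5, 15->6, 4->2, 8->3
rank(y): 14->6, 12->5, 6->2, 7->3, 10->4, 5->1
Step 2: d_i = R_x(i) - R_y(i); compute d_i^2.
  (1-6)^2=25, (4-5)^2=1, (5-2)^2=9, (6-3)^2=9, (2-4)^2=4, (3-1)^2=4
sum(d^2) = 52.
Step 3: rho = 1 - 6*52 / (6*(6^2 - 1)) = 1 - 312/210 = -0.485714.
Step 4: Under H0, t = rho * sqrt((n-2)/(1-rho^2)) = -1.1113 ~ t(4).
Step 5: Two-sided p-value from the t-distribution with 4 df = 0.328723.
Step 6: alpha = 0.05. fail to reject H0.

rho = -0.4857, p = 0.328723, fail to reject H0 at alpha = 0.05.


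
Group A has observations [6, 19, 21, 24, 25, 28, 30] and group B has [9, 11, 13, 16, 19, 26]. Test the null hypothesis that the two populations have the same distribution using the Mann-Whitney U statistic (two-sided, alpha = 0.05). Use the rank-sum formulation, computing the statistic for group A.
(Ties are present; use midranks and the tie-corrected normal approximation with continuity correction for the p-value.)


Step 1: Combine and sort all 13 observations; assign midranks.
sorted (value, group): (6,X), (9,Y), (11,Y), (13,Y), (16,Y), (19,X), (19,Y), (21,X), (24,X), (25,X), (26,Y), (28,X), (30,X)
ranks: 6->1, 9->2, 11->3, 13->4, 16->5, 19->6.5, 19->6.5, 21->8, 24->9, 25->10, 26->11, 28->12, 30->13
Step 2: Rank sum for X: R1 = 1 + 6.5 + 8 + 9 + 10 + 12 + 13 = 59.5.
Step 3: U_X = R1 - n1(n1+1)/2 = 59.5 - 7*8/2 = 59.5 - 28 = 31.5.
       U_Y = n1*n2 - U_X = 42 - 31.5 = 10.5.
Step 4: Ties are present, so use the tie-corrected normal approximation (with continuity correction) for the p-value.
Step 5: p-value = 0.152563; compare to alpha = 0.05. fail to reject H0.

U_X = 31.5, p = 0.152563, fail to reject H0 at alpha = 0.05.


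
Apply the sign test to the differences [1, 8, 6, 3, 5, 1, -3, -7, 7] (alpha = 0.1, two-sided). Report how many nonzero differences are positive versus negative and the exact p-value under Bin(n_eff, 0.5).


Step 1: Discard zero differences. Original n = 9; n_eff = number of nonzero differences = 9.
Nonzero differences (with sign): +1, +8, +6, +3, +5, +1, -3, -7, +7
Step 2: Count signs: positive = 7, negative = 2.
Step 3: Under H0: P(positive) = 0.5, so the number of positives S ~ Bin(9, 0.5).
Step 4: Two-sided exact p-value = sum of Bin(9,0.5) probabilities at or below the observed probability = 0.179688.
Step 5: alpha = 0.1. fail to reject H0.

n_eff = 9, pos = 7, neg = 2, p = 0.179688, fail to reject H0.


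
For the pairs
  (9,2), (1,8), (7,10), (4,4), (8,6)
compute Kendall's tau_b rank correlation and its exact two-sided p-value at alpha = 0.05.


Step 1: Enumerate the 10 unordered pairs (i,j) with i<j and classify each by sign(x_j-x_i) * sign(y_j-y_i).
  (1,2):dx=-8,dy=+6->D; (1,3):dx=-2,dy=+8->D; (1,4):dx=-5,dy=+2->D; (1,5):dx=-1,dy=+4->D
  (2,3):dx=+6,dy=+2->C; (2,4):dx=+3,dy=-4->D; (2,5):dx=+7,dy=-2->D; (3,4):dx=-3,dy=-6->C
  (3,5):dx=+1,dy=-4->D; (4,5):dx=+4,dy=+2->C
Step 2: C = 3, D = 7, total pairs = 10.
Step 3: tau = (C - D)/(n(n-1)/2) = (3 - 7)/10 = -0.400000.
Step 4: Exact two-sided p-value (enumerate n! = 120 permutations of y under H0): p = 0.483333.
Step 5: alpha = 0.05. fail to reject H0.

tau_b = -0.4000 (C=3, D=7), p = 0.483333, fail to reject H0.


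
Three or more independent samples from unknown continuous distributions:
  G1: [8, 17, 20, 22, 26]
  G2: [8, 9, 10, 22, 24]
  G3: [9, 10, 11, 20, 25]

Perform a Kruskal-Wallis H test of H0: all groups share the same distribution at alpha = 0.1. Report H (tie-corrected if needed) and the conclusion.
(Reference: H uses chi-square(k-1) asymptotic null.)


Step 1: Combine all N = 15 observations and assign midranks.
sorted (value, group, rank): (8,G1,1.5), (8,G2,1.5), (9,G2,3.5), (9,G3,3.5), (10,G2,5.5), (10,G3,5.5), (11,G3,7), (17,G1,8), (20,G1,9.5), (20,G3,9.5), (22,G1,11.5), (22,G2,11.5), (24,G2,13), (25,G3,14), (26,G1,15)
Step 2: Sum ranks within each group.
R_1 = 45.5 (n_1 = 5)
R_2 = 35 (n_2 = 5)
R_3 = 39.5 (n_3 = 5)
Step 3: H = 12/(N(N+1)) * sum(R_i^2/n_i) - 3(N+1)
     = 12/(15*16) * (45.5^2/5 + 35^2/5 + 39.5^2/5) - 3*16
     = 0.050000 * 971.1 - 48
     = 0.555000.
Step 4: Ties present; correction factor C = 1 - 30/(15^3 - 15) = 0.991071. Corrected H = 0.555000 / 0.991071 = 0.560000.
Step 5: Under H0, H ~ chi^2(2); p-value = 0.755784.
Step 6: alpha = 0.1. fail to reject H0.

H = 0.5600, df = 2, p = 0.755784, fail to reject H0.


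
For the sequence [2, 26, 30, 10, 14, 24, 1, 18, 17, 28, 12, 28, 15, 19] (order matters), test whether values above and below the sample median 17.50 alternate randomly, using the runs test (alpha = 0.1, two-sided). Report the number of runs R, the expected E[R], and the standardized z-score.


Step 1: Compute median = 17.50; label A = above, B = below.
Labels in order: BAABBABABABABA  (n_A = 7, n_B = 7)
Step 2: Count runs R = 12.
Step 3: Under H0 (random ordering), E[R] = 2*n_A*n_B/(n_A+n_B) + 1 = 2*7*7/14 + 1 = 8.0000.
        Var[R] = 2*n_A*n_B*(2*n_A*n_B - n_A - n_B) / ((n_A+n_B)^2 * (n_A+n_B-1)) = 8232/2548 = 3.2308.
        SD[R] = 1.7974.
Step 4: Continuity-corrected z = (R - 0.5 - E[R]) / SD[R] = (12 - 0.5 - 8.0000) / 1.7974 = 1.9472.
Step 5: Two-sided p-value via normal approximation = 2*(1 - Phi(|z|)) = 0.051508.
Step 6: alpha = 0.1. reject H0.

R = 12, z = 1.9472, p = 0.051508, reject H0.


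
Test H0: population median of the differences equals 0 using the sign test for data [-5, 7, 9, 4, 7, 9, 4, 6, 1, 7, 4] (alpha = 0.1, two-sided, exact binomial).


Step 1: Discard zero differences. Original n = 11; n_eff = number of nonzero differences = 11.
Nonzero differences (with sign): -5, +7, +9, +4, +7, +9, +4, +6, +1, +7, +4
Step 2: Count signs: positive = 10, negative = 1.
Step 3: Under H0: P(positive) = 0.5, so the number of positives S ~ Bin(11, 0.5).
Step 4: Two-sided exact p-value = sum of Bin(11,0.5) probabilities at or below the observed probability = 0.011719.
Step 5: alpha = 0.1. reject H0.

n_eff = 11, pos = 10, neg = 1, p = 0.011719, reject H0.


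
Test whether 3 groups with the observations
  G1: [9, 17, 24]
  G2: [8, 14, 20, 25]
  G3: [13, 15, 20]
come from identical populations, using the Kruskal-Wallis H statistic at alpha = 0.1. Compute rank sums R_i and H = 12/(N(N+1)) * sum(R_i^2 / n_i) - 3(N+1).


Step 1: Combine all N = 10 observations and assign midranks.
sorted (value, group, rank): (8,G2,1), (9,G1,2), (13,G3,3), (14,G2,4), (15,G3,5), (17,G1,6), (20,G2,7.5), (20,G3,7.5), (24,G1,9), (25,G2,10)
Step 2: Sum ranks within each group.
R_1 = 17 (n_1 = 3)
R_2 = 22.5 (n_2 = 4)
R_3 = 15.5 (n_3 = 3)
Step 3: H = 12/(N(N+1)) * sum(R_i^2/n_i) - 3(N+1)
     = 12/(10*11) * (17^2/3 + 22.5^2/4 + 15.5^2/3) - 3*11
     = 0.109091 * 302.979 - 33
     = 0.052273.
Step 4: Ties present; correction factor C = 1 - 6/(10^3 - 10) = 0.993939. Corrected H = 0.052273 / 0.993939 = 0.052591.
Step 5: Under H0, H ~ chi^2(2); p-value = 0.974047.
Step 6: alpha = 0.1. fail to reject H0.

H = 0.0526, df = 2, p = 0.974047, fail to reject H0.


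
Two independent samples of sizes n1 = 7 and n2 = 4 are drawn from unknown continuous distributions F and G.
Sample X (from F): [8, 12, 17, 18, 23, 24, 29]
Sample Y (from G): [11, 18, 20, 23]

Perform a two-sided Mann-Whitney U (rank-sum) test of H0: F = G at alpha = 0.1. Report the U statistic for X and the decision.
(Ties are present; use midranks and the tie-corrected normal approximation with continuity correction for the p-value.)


Step 1: Combine and sort all 11 observations; assign midranks.
sorted (value, group): (8,X), (11,Y), (12,X), (17,X), (18,X), (18,Y), (20,Y), (23,X), (23,Y), (24,X), (29,X)
ranks: 8->1, 11->2, 12->3, 17->4, 18->5.5, 18->5.5, 20->7, 23->8.5, 23->8.5, 24->10, 29->11
Step 2: Rank sum for X: R1 = 1 + 3 + 4 + 5.5 + 8.5 + 10 + 11 = 43.
Step 3: U_X = R1 - n1(n1+1)/2 = 43 - 7*8/2 = 43 - 28 = 15.
       U_Y = n1*n2 - U_X = 28 - 15 = 13.
Step 4: Ties are present, so use the tie-corrected normal approximation (with continuity correction) for the p-value.
Step 5: p-value = 0.924376; compare to alpha = 0.1. fail to reject H0.

U_X = 15, p = 0.924376, fail to reject H0 at alpha = 0.1.


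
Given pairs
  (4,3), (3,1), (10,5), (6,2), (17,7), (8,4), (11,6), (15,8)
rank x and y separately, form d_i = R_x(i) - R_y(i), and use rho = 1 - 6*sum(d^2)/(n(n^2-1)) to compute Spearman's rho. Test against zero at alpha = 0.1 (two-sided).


Step 1: Rank x and y separately (midranks; no ties here).
rank(x): 4->2, 3->1, 10->5, 6->3, 17->8, 8->4, 11->6, 15->7
rank(y): 3->3, 1->1, 5->5, 2->2, 7->7, 4->4, 6->6, 8->8
Step 2: d_i = R_x(i) - R_y(i); compute d_i^2.
  (2-3)^2=1, (1-1)^2=0, (5-5)^2=0, (3-2)^2=1, (8-7)^2=1, (4-4)^2=0, (6-6)^2=0, (7-8)^2=1
sum(d^2) = 4.
Step 3: rho = 1 - 6*4 / (8*(8^2 - 1)) = 1 - 24/504 = 0.952381.
Step 4: Under H0, t = rho * sqrt((n-2)/(1-rho^2)) = 7.6509 ~ t(6).
Step 5: Two-sided p-value from the t-distribution with 6 df = 0.000260.
Step 6: alpha = 0.1. reject H0.

rho = 0.9524, p = 0.000260, reject H0 at alpha = 0.1.


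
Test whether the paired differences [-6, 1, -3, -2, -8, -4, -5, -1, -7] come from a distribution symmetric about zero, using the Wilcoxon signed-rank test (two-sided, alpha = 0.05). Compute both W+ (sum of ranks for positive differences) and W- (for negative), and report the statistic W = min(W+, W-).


Step 1: Drop any zero differences (none here) and take |d_i|.
|d| = [6, 1, 3, 2, 8, 4, 5, 1, 7]
Step 2: Midrank |d_i| (ties get averaged ranks).
ranks: |6|->7, |1|->1.5, |3|->4, |2|->3, |8|->9, |4|->5, |5|->6, |1|->1.5, |7|->8
Step 3: Attach original signs; sum ranks with positive sign and with negative sign.
W+ = 1.5 = 1.5
W- = 7 + 4 + 3 + 9 + 5 + 6 + 1.5 + 8 = 43.5
(Check: W+ + W- = 45 should equal n(n+1)/2 = 45.)
Step 4: Test statistic W = min(W+, W-) = 1.5.
Step 5: Ties in |d|, so use the tie-corrected normal approximation.
        E[W] = n(n+1)/4 = 9*10/4 = 22.5.
        Tie groups: |d|=1 (t=2); sum(t^3 - t) = 6.
        Var[W] = n(n+1)(2n+1)/24 - sum(t^3-t)/48 = 1710/24 - 6/48 = 71.125.
        z = (W - E[W]) / sqrt(Var[W]) = (1.5 - 22.5) / 8.4336 = -2.4901.
        Two-sided p = 2*Phi(z) = 0.012772.
Step 6: alpha = 0.05. reject H0.

W+ = 1.5, W- = 43.5, W = min = 1.5, p = 0.012772, reject H0.


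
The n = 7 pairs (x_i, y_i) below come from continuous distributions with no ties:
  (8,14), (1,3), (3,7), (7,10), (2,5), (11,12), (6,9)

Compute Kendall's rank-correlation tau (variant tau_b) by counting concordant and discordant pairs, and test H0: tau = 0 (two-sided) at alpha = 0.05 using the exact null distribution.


Step 1: Enumerate the 21 unordered pairs (i,j) with i<j and classify each by sign(x_j-x_i) * sign(y_j-y_i).
  (1,2):dx=-7,dy=-11->C; (1,3):dx=-5,dy=-7->C; (1,4):dx=-1,dy=-4->C; (1,5):dx=-6,dy=-9->C
  (1,6):dx=+3,dy=-2->D; (1,7):dx=-2,dy=-5->C; (2,3):dx=+2,dy=+4->C; (2,4):dx=+6,dy=+7->C
  (2,5):dx=+1,dy=+2->C; (2,6):dx=+10,dy=+9->C; (2,7):dx=+5,dy=+6->C; (3,4):dx=+4,dy=+3->C
  (3,5):dx=-1,dy=-2->C; (3,6):dx=+8,dy=+5->C; (3,7):dx=+3,dy=+2->C; (4,5):dx=-5,dy=-5->C
  (4,6):dx=+4,dy=+2->C; (4,7):dx=-1,dy=-1->C; (5,6):dx=+9,dy=+7->C; (5,7):dx=+4,dy=+4->C
  (6,7):dx=-5,dy=-3->C
Step 2: C = 20, D = 1, total pairs = 21.
Step 3: tau = (C - D)/(n(n-1)/2) = (20 - 1)/21 = 0.904762.
Step 4: Exact two-sided p-value (enumerate n! = 5040 permutations of y under H0): p = 0.002778.
Step 5: alpha = 0.05. reject H0.

tau_b = 0.9048 (C=20, D=1), p = 0.002778, reject H0.


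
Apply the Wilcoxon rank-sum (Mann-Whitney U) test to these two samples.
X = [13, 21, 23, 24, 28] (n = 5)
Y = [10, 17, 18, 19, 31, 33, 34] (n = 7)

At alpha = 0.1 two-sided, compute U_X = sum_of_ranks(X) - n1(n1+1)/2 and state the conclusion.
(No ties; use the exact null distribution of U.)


Step 1: Combine and sort all 12 observations; assign midranks.
sorted (value, group): (10,Y), (13,X), (17,Y), (18,Y), (19,Y), (21,X), (23,X), (24,X), (28,X), (31,Y), (33,Y), (34,Y)
ranks: 10->1, 13->2, 17->3, 18->4, 19->5, 21->6, 23->7, 24->8, 28->9, 31->10, 33->11, 34->12
Step 2: Rank sum for X: R1 = 2 + 6 + 7 + 8 + 9 = 32.
Step 3: U_X = R1 - n1(n1+1)/2 = 32 - 5*6/2 = 32 - 15 = 17.
       U_Y = n1*n2 - U_X = 35 - 17 = 18.
Step 4: No ties, so the exact null distribution of U (based on enumerating the C(12,5) = 792 equally likely rank assignments) gives the two-sided p-value.
Step 5: p-value = 1.000000; compare to alpha = 0.1. fail to reject H0.

U_X = 17, p = 1.000000, fail to reject H0 at alpha = 0.1.


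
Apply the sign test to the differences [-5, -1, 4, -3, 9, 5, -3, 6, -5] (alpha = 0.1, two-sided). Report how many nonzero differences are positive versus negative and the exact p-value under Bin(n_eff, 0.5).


Step 1: Discard zero differences. Original n = 9; n_eff = number of nonzero differences = 9.
Nonzero differences (with sign): -5, -1, +4, -3, +9, +5, -3, +6, -5
Step 2: Count signs: positive = 4, negative = 5.
Step 3: Under H0: P(positive) = 0.5, so the number of positives S ~ Bin(9, 0.5).
Step 4: Two-sided exact p-value = sum of Bin(9,0.5) probabilities at or below the observed probability = 1.000000.
Step 5: alpha = 0.1. fail to reject H0.

n_eff = 9, pos = 4, neg = 5, p = 1.000000, fail to reject H0.


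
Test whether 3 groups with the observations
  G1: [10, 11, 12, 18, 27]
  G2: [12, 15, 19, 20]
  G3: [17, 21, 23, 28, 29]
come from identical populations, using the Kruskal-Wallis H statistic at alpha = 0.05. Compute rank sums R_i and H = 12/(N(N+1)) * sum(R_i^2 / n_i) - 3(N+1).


Step 1: Combine all N = 14 observations and assign midranks.
sorted (value, group, rank): (10,G1,1), (11,G1,2), (12,G1,3.5), (12,G2,3.5), (15,G2,5), (17,G3,6), (18,G1,7), (19,G2,8), (20,G2,9), (21,G3,10), (23,G3,11), (27,G1,12), (28,G3,13), (29,G3,14)
Step 2: Sum ranks within each group.
R_1 = 25.5 (n_1 = 5)
R_2 = 25.5 (n_2 = 4)
R_3 = 54 (n_3 = 5)
Step 3: H = 12/(N(N+1)) * sum(R_i^2/n_i) - 3(N+1)
     = 12/(14*15) * (25.5^2/5 + 25.5^2/4 + 54^2/5) - 3*15
     = 0.057143 * 875.812 - 45
     = 5.046429.
Step 4: Ties present; correction factor C = 1 - 6/(14^3 - 14) = 0.997802. Corrected H = 5.046429 / 0.997802 = 5.057544.
Step 5: Under H0, H ~ chi^2(2); p-value = 0.079757.
Step 6: alpha = 0.05. fail to reject H0.

H = 5.0575, df = 2, p = 0.079757, fail to reject H0.


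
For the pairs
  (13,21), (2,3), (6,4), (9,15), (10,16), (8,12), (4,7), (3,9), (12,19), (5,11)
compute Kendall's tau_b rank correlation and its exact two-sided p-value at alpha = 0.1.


Step 1: Enumerate the 45 unordered pairs (i,j) with i<j and classify each by sign(x_j-x_i) * sign(y_j-y_i).
  (1,2):dx=-11,dy=-18->C; (1,3):dx=-7,dy=-17->C; (1,4):dx=-4,dy=-6->C; (1,5):dx=-3,dy=-5->C
  (1,6):dx=-5,dy=-9->C; (1,7):dx=-9,dy=-14->C; (1,8):dx=-10,dy=-12->C; (1,9):dx=-1,dy=-2->C
  (1,10):dx=-8,dy=-10->C; (2,3):dx=+4,dy=+1->C; (2,4):dx=+7,dy=+12->C; (2,5):dx=+8,dy=+13->C
  (2,6):dx=+6,dy=+9->C; (2,7):dx=+2,dy=+4->C; (2,8):dx=+1,dy=+6->C; (2,9):dx=+10,dy=+16->C
  (2,10):dx=+3,dy=+8->C; (3,4):dx=+3,dy=+11->C; (3,5):dx=+4,dy=+12->C; (3,6):dx=+2,dy=+8->C
  (3,7):dx=-2,dy=+3->D; (3,8):dx=-3,dy=+5->D; (3,9):dx=+6,dy=+15->C; (3,10):dx=-1,dy=+7->D
  (4,5):dx=+1,dy=+1->C; (4,6):dx=-1,dy=-3->C; (4,7):dx=-5,dy=-8->C; (4,8):dx=-6,dy=-6->C
  (4,9):dx=+3,dy=+4->C; (4,10):dx=-4,dy=-4->C; (5,6):dx=-2,dy=-4->C; (5,7):dx=-6,dy=-9->C
  (5,8):dx=-7,dy=-7->C; (5,9):dx=+2,dy=+3->C; (5,10):dx=-5,dy=-5->C; (6,7):dx=-4,dy=-5->C
  (6,8):dx=-5,dy=-3->C; (6,9):dx=+4,dy=+7->C; (6,10):dx=-3,dy=-1->C; (7,8):dx=-1,dy=+2->D
  (7,9):dx=+8,dy=+12->C; (7,10):dx=+1,dy=+4->C; (8,9):dx=+9,dy=+10->C; (8,10):dx=+2,dy=+2->C
  (9,10):dx=-7,dy=-8->C
Step 2: C = 41, D = 4, total pairs = 45.
Step 3: tau = (C - D)/(n(n-1)/2) = (41 - 4)/45 = 0.822222.
Step 4: Exact two-sided p-value (enumerate n! = 3628800 permutations of y under H0): p = 0.000358.
Step 5: alpha = 0.1. reject H0.

tau_b = 0.8222 (C=41, D=4), p = 0.000358, reject H0.


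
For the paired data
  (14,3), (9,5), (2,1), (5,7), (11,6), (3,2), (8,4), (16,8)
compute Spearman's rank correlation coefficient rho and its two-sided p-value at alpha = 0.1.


Step 1: Rank x and y separately (midranks; no ties here).
rank(x): 14->7, 9->5, 2->1, 5->3, 11->6, 3->2, 8->4, 16->8
rank(y): 3->3, 5->5, 1->1, 7->7, 6->6, 2->2, 4->4, 8->8
Step 2: d_i = R_x(i) - R_y(i); compute d_i^2.
  (7-3)^2=16, (5-5)^2=0, (1-1)^2=0, (3-7)^2=16, (6-6)^2=0, (2-2)^2=0, (4-4)^2=0, (8-8)^2=0
sum(d^2) = 32.
Step 3: rho = 1 - 6*32 / (8*(8^2 - 1)) = 1 - 192/504 = 0.619048.
Step 4: Under H0, t = rho * sqrt((n-2)/(1-rho^2)) = 1.9308 ~ t(6).
Step 5: Two-sided p-value from the t-distribution with 6 df = 0.101733.
Step 6: alpha = 0.1. fail to reject H0.

rho = 0.6190, p = 0.101733, fail to reject H0 at alpha = 0.1.


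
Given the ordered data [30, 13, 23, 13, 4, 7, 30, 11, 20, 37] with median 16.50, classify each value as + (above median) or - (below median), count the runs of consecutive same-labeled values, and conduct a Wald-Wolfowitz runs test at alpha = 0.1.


Step 1: Compute median = 16.50; label A = above, B = below.
Labels in order: ABABBBABAA  (n_A = 5, n_B = 5)
Step 2: Count runs R = 7.
Step 3: Under H0 (random ordering), E[R] = 2*n_A*n_B/(n_A+n_B) + 1 = 2*5*5/10 + 1 = 6.0000.
        Var[R] = 2*n_A*n_B*(2*n_A*n_B - n_A - n_B) / ((n_A+n_B)^2 * (n_A+n_B-1)) = 2000/900 = 2.2222.
        SD[R] = 1.4907.
Step 4: Continuity-corrected z = (R - 0.5 - E[R]) / SD[R] = (7 - 0.5 - 6.0000) / 1.4907 = 0.3354.
Step 5: Two-sided p-value via normal approximation = 2*(1 - Phi(|z|)) = 0.737316.
Step 6: alpha = 0.1. fail to reject H0.

R = 7, z = 0.3354, p = 0.737316, fail to reject H0.


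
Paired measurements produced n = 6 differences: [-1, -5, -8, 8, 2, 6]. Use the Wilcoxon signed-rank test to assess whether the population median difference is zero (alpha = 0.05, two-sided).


Step 1: Drop any zero differences (none here) and take |d_i|.
|d| = [1, 5, 8, 8, 2, 6]
Step 2: Midrank |d_i| (ties get averaged ranks).
ranks: |1|->1, |5|->3, |8|->5.5, |8|->5.5, |2|->2, |6|->4
Step 3: Attach original signs; sum ranks with positive sign and with negative sign.
W+ = 5.5 + 2 + 4 = 11.5
W- = 1 + 3 + 5.5 = 9.5
(Check: W+ + W- = 21 should equal n(n+1)/2 = 21.)
Step 4: Test statistic W = min(W+, W-) = 9.5.
Step 5: Ties in |d|, so use the tie-corrected normal approximation.
        E[W] = n(n+1)/4 = 6*7/4 = 10.5.
        Tie groups: |d|=8 (t=2); sum(t^3 - t) = 6.
        Var[W] = n(n+1)(2n+1)/24 - sum(t^3-t)/48 = 546/24 - 6/48 = 22.625.
        z = (W - E[W]) / sqrt(Var[W]) = (9.5 - 10.5) / 4.7566 = -0.2102.
        Two-sided p = 2*Phi(z) = 0.833484.
Step 6: alpha = 0.05. fail to reject H0.

W+ = 11.5, W- = 9.5, W = min = 9.5, p = 0.833484, fail to reject H0.


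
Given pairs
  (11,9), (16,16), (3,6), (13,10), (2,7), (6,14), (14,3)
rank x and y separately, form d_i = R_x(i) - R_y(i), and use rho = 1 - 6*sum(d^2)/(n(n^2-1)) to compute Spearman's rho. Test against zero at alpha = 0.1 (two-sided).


Step 1: Rank x and y separately (midranks; no ties here).
rank(x): 11->4, 16->7, 3->2, 13->5, 2->1, 6->3, 14->6
rank(y): 9->4, 16->7, 6->2, 10->5, 7->3, 14->6, 3->1
Step 2: d_i = R_x(i) - R_y(i); compute d_i^2.
  (4-4)^2=0, (7-7)^2=0, (2-2)^2=0, (5-5)^2=0, (1-3)^2=4, (3-6)^2=9, (6-1)^2=25
sum(d^2) = 38.
Step 3: rho = 1 - 6*38 / (7*(7^2 - 1)) = 1 - 228/336 = 0.321429.
Step 4: Under H0, t = rho * sqrt((n-2)/(1-rho^2)) = 0.7590 ~ t(5).
Step 5: Two-sided p-value from the t-distribution with 5 df = 0.482072.
Step 6: alpha = 0.1. fail to reject H0.

rho = 0.3214, p = 0.482072, fail to reject H0 at alpha = 0.1.


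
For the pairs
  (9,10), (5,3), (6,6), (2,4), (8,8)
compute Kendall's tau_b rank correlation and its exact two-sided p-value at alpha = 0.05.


Step 1: Enumerate the 10 unordered pairs (i,j) with i<j and classify each by sign(x_j-x_i) * sign(y_j-y_i).
  (1,2):dx=-4,dy=-7->C; (1,3):dx=-3,dy=-4->C; (1,4):dx=-7,dy=-6->C; (1,5):dx=-1,dy=-2->C
  (2,3):dx=+1,dy=+3->C; (2,4):dx=-3,dy=+1->D; (2,5):dx=+3,dy=+5->C; (3,4):dx=-4,dy=-2->C
  (3,5):dx=+2,dy=+2->C; (4,5):dx=+6,dy=+4->C
Step 2: C = 9, D = 1, total pairs = 10.
Step 3: tau = (C - D)/(n(n-1)/2) = (9 - 1)/10 = 0.800000.
Step 4: Exact two-sided p-value (enumerate n! = 120 permutations of y under H0): p = 0.083333.
Step 5: alpha = 0.05. fail to reject H0.

tau_b = 0.8000 (C=9, D=1), p = 0.083333, fail to reject H0.


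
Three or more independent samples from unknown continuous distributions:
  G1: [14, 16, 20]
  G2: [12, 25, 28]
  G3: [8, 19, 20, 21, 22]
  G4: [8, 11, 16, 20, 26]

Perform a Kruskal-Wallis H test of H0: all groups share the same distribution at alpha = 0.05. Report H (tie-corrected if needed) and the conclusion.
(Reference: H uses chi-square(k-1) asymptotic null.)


Step 1: Combine all N = 16 observations and assign midranks.
sorted (value, group, rank): (8,G3,1.5), (8,G4,1.5), (11,G4,3), (12,G2,4), (14,G1,5), (16,G1,6.5), (16,G4,6.5), (19,G3,8), (20,G1,10), (20,G3,10), (20,G4,10), (21,G3,12), (22,G3,13), (25,G2,14), (26,G4,15), (28,G2,16)
Step 2: Sum ranks within each group.
R_1 = 21.5 (n_1 = 3)
R_2 = 34 (n_2 = 3)
R_3 = 44.5 (n_3 = 5)
R_4 = 36 (n_4 = 5)
Step 3: H = 12/(N(N+1)) * sum(R_i^2/n_i) - 3(N+1)
     = 12/(16*17) * (21.5^2/3 + 34^2/3 + 44.5^2/5 + 36^2/5) - 3*17
     = 0.044118 * 1194.67 - 51
     = 1.705882.
Step 4: Ties present; correction factor C = 1 - 36/(16^3 - 16) = 0.991176. Corrected H = 1.705882 / 0.991176 = 1.721068.
Step 5: Under H0, H ~ chi^2(3); p-value = 0.632260.
Step 6: alpha = 0.05. fail to reject H0.

H = 1.7211, df = 3, p = 0.632260, fail to reject H0.


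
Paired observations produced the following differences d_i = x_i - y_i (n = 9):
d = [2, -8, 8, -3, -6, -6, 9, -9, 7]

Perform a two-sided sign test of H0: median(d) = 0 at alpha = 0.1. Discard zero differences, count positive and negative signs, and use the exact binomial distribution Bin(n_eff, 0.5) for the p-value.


Step 1: Discard zero differences. Original n = 9; n_eff = number of nonzero differences = 9.
Nonzero differences (with sign): +2, -8, +8, -3, -6, -6, +9, -9, +7
Step 2: Count signs: positive = 4, negative = 5.
Step 3: Under H0: P(positive) = 0.5, so the number of positives S ~ Bin(9, 0.5).
Step 4: Two-sided exact p-value = sum of Bin(9,0.5) probabilities at or below the observed probability = 1.000000.
Step 5: alpha = 0.1. fail to reject H0.

n_eff = 9, pos = 4, neg = 5, p = 1.000000, fail to reject H0.


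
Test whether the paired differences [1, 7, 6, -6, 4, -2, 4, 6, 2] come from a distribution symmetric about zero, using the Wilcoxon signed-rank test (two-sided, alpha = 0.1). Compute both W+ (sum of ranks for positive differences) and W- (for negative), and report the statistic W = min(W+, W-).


Step 1: Drop any zero differences (none here) and take |d_i|.
|d| = [1, 7, 6, 6, 4, 2, 4, 6, 2]
Step 2: Midrank |d_i| (ties get averaged ranks).
ranks: |1|->1, |7|->9, |6|->7, |6|->7, |4|->4.5, |2|->2.5, |4|->4.5, |6|->7, |2|->2.5
Step 3: Attach original signs; sum ranks with positive sign and with negative sign.
W+ = 1 + 9 + 7 + 4.5 + 4.5 + 7 + 2.5 = 35.5
W- = 7 + 2.5 = 9.5
(Check: W+ + W- = 45 should equal n(n+1)/2 = 45.)
Step 4: Test statistic W = min(W+, W-) = 9.5.
Step 5: Ties in |d|, so use the tie-corrected normal approximation.
        E[W] = n(n+1)/4 = 9*10/4 = 22.5.
        Tie groups: |d|=2 (t=2), |d|=4 (t=2), |d|=6 (t=3); sum(t^3 - t) = 36.
        Var[W] = n(n+1)(2n+1)/24 - sum(t^3-t)/48 = 1710/24 - 36/48 = 70.5.
        z = (W - E[W]) / sqrt(Var[W]) = (9.5 - 22.5) / 8.3964 = -1.5483.
        Two-sided p = 2*Phi(z) = 0.121556.
Step 6: alpha = 0.1. fail to reject H0.

W+ = 35.5, W- = 9.5, W = min = 9.5, p = 0.121556, fail to reject H0.


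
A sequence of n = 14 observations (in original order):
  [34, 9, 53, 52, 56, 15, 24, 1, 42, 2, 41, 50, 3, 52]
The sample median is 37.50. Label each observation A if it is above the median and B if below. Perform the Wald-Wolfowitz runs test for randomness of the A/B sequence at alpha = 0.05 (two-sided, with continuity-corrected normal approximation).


Step 1: Compute median = 37.50; label A = above, B = below.
Labels in order: BBAAABBBABAABA  (n_A = 7, n_B = 7)
Step 2: Count runs R = 8.
Step 3: Under H0 (random ordering), E[R] = 2*n_A*n_B/(n_A+n_B) + 1 = 2*7*7/14 + 1 = 8.0000.
        Var[R] = 2*n_A*n_B*(2*n_A*n_B - n_A - n_B) / ((n_A+n_B)^2 * (n_A+n_B-1)) = 8232/2548 = 3.2308.
        SD[R] = 1.7974.
Step 4: R = E[R], so z = 0 with no continuity correction.
Step 5: Two-sided p-value via normal approximation = 2*(1 - Phi(|z|)) = 1.000000.
Step 6: alpha = 0.05. fail to reject H0.

R = 8, z = 0.0000, p = 1.000000, fail to reject H0.


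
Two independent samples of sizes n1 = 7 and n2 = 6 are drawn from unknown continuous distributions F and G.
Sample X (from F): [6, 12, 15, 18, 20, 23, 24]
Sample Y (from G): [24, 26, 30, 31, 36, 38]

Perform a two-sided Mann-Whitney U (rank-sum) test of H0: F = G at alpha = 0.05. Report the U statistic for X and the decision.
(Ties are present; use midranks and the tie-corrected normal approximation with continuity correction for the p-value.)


Step 1: Combine and sort all 13 observations; assign midranks.
sorted (value, group): (6,X), (12,X), (15,X), (18,X), (20,X), (23,X), (24,X), (24,Y), (26,Y), (30,Y), (31,Y), (36,Y), (38,Y)
ranks: 6->1, 12->2, 15->3, 18->4, 20->5, 23->6, 24->7.5, 24->7.5, 26->9, 30->10, 31->11, 36->12, 38->13
Step 2: Rank sum for X: R1 = 1 + 2 + 3 + 4 + 5 + 6 + 7.5 = 28.5.
Step 3: U_X = R1 - n1(n1+1)/2 = 28.5 - 7*8/2 = 28.5 - 28 = 0.5.
       U_Y = n1*n2 - U_X = 42 - 0.5 = 41.5.
Step 4: Ties are present, so use the tie-corrected normal approximation (with continuity correction) for the p-value.
Step 5: p-value = 0.004222; compare to alpha = 0.05. reject H0.

U_X = 0.5, p = 0.004222, reject H0 at alpha = 0.05.


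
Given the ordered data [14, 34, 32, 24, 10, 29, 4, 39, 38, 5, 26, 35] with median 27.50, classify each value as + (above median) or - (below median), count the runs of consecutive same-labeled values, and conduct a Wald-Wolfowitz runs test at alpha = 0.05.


Step 1: Compute median = 27.50; label A = above, B = below.
Labels in order: BAABBABAABBA  (n_A = 6, n_B = 6)
Step 2: Count runs R = 8.
Step 3: Under H0 (random ordering), E[R] = 2*n_A*n_B/(n_A+n_B) + 1 = 2*6*6/12 + 1 = 7.0000.
        Var[R] = 2*n_A*n_B*(2*n_A*n_B - n_A - n_B) / ((n_A+n_B)^2 * (n_A+n_B-1)) = 4320/1584 = 2.7273.
        SD[R] = 1.6514.
Step 4: Continuity-corrected z = (R - 0.5 - E[R]) / SD[R] = (8 - 0.5 - 7.0000) / 1.6514 = 0.3028.
Step 5: Two-sided p-value via normal approximation = 2*(1 - Phi(|z|)) = 0.762069.
Step 6: alpha = 0.05. fail to reject H0.

R = 8, z = 0.3028, p = 0.762069, fail to reject H0.


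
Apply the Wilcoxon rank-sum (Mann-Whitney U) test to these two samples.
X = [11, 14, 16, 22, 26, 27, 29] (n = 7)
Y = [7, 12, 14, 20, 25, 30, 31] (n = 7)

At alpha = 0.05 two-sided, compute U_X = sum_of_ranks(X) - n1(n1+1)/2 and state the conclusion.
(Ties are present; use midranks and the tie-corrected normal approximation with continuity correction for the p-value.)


Step 1: Combine and sort all 14 observations; assign midranks.
sorted (value, group): (7,Y), (11,X), (12,Y), (14,X), (14,Y), (16,X), (20,Y), (22,X), (25,Y), (26,X), (27,X), (29,X), (30,Y), (31,Y)
ranks: 7->1, 11->2, 12->3, 14->4.5, 14->4.5, 16->6, 20->7, 22->8, 25->9, 26->10, 27->11, 29->12, 30->13, 31->14
Step 2: Rank sum for X: R1 = 2 + 4.5 + 6 + 8 + 10 + 11 + 12 = 53.5.
Step 3: U_X = R1 - n1(n1+1)/2 = 53.5 - 7*8/2 = 53.5 - 28 = 25.5.
       U_Y = n1*n2 - U_X = 49 - 25.5 = 23.5.
Step 4: Ties are present, so use the tie-corrected normal approximation (with continuity correction) for the p-value.
Step 5: p-value = 0.949004; compare to alpha = 0.05. fail to reject H0.

U_X = 25.5, p = 0.949004, fail to reject H0 at alpha = 0.05.


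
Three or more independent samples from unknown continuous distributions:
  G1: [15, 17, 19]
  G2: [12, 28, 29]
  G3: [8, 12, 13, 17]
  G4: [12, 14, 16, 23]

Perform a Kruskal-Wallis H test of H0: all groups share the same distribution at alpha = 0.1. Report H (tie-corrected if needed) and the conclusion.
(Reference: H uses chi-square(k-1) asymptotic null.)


Step 1: Combine all N = 14 observations and assign midranks.
sorted (value, group, rank): (8,G3,1), (12,G2,3), (12,G3,3), (12,G4,3), (13,G3,5), (14,G4,6), (15,G1,7), (16,G4,8), (17,G1,9.5), (17,G3,9.5), (19,G1,11), (23,G4,12), (28,G2,13), (29,G2,14)
Step 2: Sum ranks within each group.
R_1 = 27.5 (n_1 = 3)
R_2 = 30 (n_2 = 3)
R_3 = 18.5 (n_3 = 4)
R_4 = 29 (n_4 = 4)
Step 3: H = 12/(N(N+1)) * sum(R_i^2/n_i) - 3(N+1)
     = 12/(14*15) * (27.5^2/3 + 30^2/3 + 18.5^2/4 + 29^2/4) - 3*15
     = 0.057143 * 847.896 - 45
     = 3.451190.
Step 4: Ties present; correction factor C = 1 - 30/(14^3 - 14) = 0.989011. Corrected H = 3.451190 / 0.989011 = 3.489537.
Step 5: Under H0, H ~ chi^2(3); p-value = 0.322122.
Step 6: alpha = 0.1. fail to reject H0.

H = 3.4895, df = 3, p = 0.322122, fail to reject H0.


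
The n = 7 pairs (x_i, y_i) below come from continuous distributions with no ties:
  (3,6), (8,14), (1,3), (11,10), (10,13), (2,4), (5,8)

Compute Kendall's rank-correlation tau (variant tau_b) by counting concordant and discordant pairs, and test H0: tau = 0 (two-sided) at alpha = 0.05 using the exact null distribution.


Step 1: Enumerate the 21 unordered pairs (i,j) with i<j and classify each by sign(x_j-x_i) * sign(y_j-y_i).
  (1,2):dx=+5,dy=+8->C; (1,3):dx=-2,dy=-3->C; (1,4):dx=+8,dy=+4->C; (1,5):dx=+7,dy=+7->C
  (1,6):dx=-1,dy=-2->C; (1,7):dx=+2,dy=+2->C; (2,3):dx=-7,dy=-11->C; (2,4):dx=+3,dy=-4->D
  (2,5):dx=+2,dy=-1->D; (2,6):dx=-6,dy=-10->C; (2,7):dx=-3,dy=-6->C; (3,4):dx=+10,dy=+7->C
  (3,5):dx=+9,dy=+10->C; (3,6):dx=+1,dy=+1->C; (3,7):dx=+4,dy=+5->C; (4,5):dx=-1,dy=+3->D
  (4,6):dx=-9,dy=-6->C; (4,7):dx=-6,dy=-2->C; (5,6):dx=-8,dy=-9->C; (5,7):dx=-5,dy=-5->C
  (6,7):dx=+3,dy=+4->C
Step 2: C = 18, D = 3, total pairs = 21.
Step 3: tau = (C - D)/(n(n-1)/2) = (18 - 3)/21 = 0.714286.
Step 4: Exact two-sided p-value (enumerate n! = 5040 permutations of y under H0): p = 0.030159.
Step 5: alpha = 0.05. reject H0.

tau_b = 0.7143 (C=18, D=3), p = 0.030159, reject H0.


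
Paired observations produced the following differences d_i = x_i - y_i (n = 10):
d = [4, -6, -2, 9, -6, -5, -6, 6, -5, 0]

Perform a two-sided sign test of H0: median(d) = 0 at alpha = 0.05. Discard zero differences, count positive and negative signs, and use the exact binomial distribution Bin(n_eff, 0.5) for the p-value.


Step 1: Discard zero differences. Original n = 10; n_eff = number of nonzero differences = 9.
Nonzero differences (with sign): +4, -6, -2, +9, -6, -5, -6, +6, -5
Step 2: Count signs: positive = 3, negative = 6.
Step 3: Under H0: P(positive) = 0.5, so the number of positives S ~ Bin(9, 0.5).
Step 4: Two-sided exact p-value = sum of Bin(9,0.5) probabilities at or below the observed probability = 0.507812.
Step 5: alpha = 0.05. fail to reject H0.

n_eff = 9, pos = 3, neg = 6, p = 0.507812, fail to reject H0.
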